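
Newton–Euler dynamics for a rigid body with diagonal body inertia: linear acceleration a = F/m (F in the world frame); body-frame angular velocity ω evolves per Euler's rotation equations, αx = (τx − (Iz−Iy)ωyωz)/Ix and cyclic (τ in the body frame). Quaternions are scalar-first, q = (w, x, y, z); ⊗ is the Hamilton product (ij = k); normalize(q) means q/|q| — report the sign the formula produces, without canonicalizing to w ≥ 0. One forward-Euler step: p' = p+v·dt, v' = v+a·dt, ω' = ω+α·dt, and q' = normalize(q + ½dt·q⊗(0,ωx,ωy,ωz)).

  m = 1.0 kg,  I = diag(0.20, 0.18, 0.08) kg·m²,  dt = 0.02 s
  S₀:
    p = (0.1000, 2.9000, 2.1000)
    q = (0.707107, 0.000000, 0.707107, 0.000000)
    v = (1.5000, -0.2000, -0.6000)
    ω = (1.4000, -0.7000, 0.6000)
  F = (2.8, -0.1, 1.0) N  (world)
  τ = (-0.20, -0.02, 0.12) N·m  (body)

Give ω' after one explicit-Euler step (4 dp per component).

ω' = (1.3758, -0.7134, 0.6251)

gyro term ω×Iω = (0.0420, 0.1008, 0.0196)
(τ − ω×Iω)/I = (-1.2100, -0.6711, 1.2550)
ω + α·dt = (1.3758, -0.7134, 0.6251)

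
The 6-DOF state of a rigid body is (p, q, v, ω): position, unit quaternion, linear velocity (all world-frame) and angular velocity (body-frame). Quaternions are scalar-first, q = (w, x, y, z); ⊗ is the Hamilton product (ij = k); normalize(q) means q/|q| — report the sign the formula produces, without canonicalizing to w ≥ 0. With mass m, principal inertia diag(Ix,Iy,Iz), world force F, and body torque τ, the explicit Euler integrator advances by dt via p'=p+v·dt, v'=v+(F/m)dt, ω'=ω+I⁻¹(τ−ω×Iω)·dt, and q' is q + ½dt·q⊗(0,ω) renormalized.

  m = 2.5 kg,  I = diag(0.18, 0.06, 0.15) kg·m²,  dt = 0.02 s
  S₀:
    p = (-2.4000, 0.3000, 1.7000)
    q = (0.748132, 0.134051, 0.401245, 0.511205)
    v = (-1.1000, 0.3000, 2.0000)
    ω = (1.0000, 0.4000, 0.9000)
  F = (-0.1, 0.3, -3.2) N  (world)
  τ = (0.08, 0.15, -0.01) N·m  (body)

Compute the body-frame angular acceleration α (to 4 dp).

α = (0.2644, 2.0500, 0.2533)

precession coupling ω×(Iω) = (0.0324, 0.0270, -0.0480)
angular accel α = (0.2644, 2.0500, 0.2533)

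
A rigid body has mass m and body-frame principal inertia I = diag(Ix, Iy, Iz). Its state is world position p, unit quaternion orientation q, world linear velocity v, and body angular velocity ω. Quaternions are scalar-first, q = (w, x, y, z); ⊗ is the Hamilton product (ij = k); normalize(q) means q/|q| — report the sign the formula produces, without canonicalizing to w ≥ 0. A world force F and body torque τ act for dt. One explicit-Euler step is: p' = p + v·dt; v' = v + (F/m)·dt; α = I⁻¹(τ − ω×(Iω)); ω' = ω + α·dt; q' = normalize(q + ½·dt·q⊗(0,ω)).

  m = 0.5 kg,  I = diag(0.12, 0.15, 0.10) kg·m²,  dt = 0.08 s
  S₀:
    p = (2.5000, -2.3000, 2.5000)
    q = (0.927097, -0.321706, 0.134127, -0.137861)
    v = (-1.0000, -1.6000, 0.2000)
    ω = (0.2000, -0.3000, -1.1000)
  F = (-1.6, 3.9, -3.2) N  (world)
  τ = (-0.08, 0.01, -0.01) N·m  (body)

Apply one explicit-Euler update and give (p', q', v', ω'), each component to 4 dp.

p' = (2.4200, -2.4280, 2.5160)
q' = (0.9242, -0.3215, 0.1076, -0.1757)
v' = (-1.2560, -0.9760, -0.3120)
ω' = (0.1577, -0.2923, -1.1066)

a = (-3.2000, 7.8000, -6.4000)
p' = p + v·dt = (2.4200, -2.4280, 2.5160)
v + (F/m)dt = (-1.2560, -0.9760, -0.3120)
angular accel α = (-0.5292, 0.0960, -0.0820)
new body rate ω' = (0.1577, -0.2923, -1.1066)
2q̇ = q⊗(0,ω) = (-0.0470678, -0.0034786, -0.6595779, -0.9501203)
q' = normalize(q + ½dt·q⊗(0,ω)) = (0.9242, -0.3215, 0.1076, -0.1757)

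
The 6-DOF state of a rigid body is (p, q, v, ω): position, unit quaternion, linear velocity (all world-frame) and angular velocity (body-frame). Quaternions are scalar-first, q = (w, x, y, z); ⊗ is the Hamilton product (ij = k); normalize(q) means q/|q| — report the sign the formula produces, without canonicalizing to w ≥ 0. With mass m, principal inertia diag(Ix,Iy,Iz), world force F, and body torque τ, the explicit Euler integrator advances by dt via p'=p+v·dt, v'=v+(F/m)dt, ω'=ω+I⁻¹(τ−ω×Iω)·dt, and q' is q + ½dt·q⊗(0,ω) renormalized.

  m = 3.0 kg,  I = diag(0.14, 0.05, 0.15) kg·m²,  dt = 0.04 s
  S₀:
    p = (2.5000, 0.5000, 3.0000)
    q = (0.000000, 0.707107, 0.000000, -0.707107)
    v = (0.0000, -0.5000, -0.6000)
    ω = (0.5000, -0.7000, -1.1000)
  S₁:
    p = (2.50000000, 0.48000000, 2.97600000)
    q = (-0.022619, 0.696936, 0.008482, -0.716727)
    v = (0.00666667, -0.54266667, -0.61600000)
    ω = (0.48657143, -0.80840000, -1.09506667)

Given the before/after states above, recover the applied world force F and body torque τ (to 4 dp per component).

Δω = ω₁−ω₀ = (-0.01342857, -0.10840000, 0.00493333)
gyro term ω₀×Iω₀ = (0.0770, 0.0055, 0.0315)
I·α + gyro = (0.0300, -0.1300, 0.0500)
Δv = v₁−v₀ = (0.00666667, -0.04266667, -0.01600000)
applied force F = (0.5000, -3.2000, -1.2000)

F = (0.5000, -3.2000, -1.2000)
τ = (0.0300, -0.1300, 0.0500)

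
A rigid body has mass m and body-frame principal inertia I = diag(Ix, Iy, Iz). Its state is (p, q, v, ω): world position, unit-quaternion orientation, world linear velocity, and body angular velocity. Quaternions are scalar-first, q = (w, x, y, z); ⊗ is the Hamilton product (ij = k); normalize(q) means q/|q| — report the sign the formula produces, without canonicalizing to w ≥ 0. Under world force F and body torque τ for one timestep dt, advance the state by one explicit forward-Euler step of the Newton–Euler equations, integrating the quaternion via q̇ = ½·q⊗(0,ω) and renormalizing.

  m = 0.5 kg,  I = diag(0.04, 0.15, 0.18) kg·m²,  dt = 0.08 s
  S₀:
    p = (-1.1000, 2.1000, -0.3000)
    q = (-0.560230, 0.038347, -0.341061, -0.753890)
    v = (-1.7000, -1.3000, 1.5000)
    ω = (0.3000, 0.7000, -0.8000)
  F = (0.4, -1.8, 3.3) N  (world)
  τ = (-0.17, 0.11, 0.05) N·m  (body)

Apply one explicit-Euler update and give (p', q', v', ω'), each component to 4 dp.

p' = (-1.2360, 1.9960, -0.1800)
q' = (-0.5747, 0.0636, -0.3642, -0.7301)
v' = (-1.6360, -1.5880, 2.0280)
ω' = (-0.0064, 0.7407, -0.7880)

precession coupling ω×(Iω) = (-0.0168, 0.0336, 0.0231)
(τ − ω×Iω)/I = (-3.8300, 0.5093, 0.1494)
new body rate ω' = (-0.0064, 0.7407, -0.7880)
q⊗(0,ω) = (-0.3758734, 0.6325028, -0.5876504, 0.5773452)
q + ½dt·q⊗(0,ω), renormalized = (-0.5747, 0.0636, -0.3642, -0.7301)
a = (0.8000, -3.6000, 6.6000)
p' = p + v·dt = (-1.2360, 1.9960, -0.1800)
new velocity v' = (-1.6360, -1.5880, 2.0280)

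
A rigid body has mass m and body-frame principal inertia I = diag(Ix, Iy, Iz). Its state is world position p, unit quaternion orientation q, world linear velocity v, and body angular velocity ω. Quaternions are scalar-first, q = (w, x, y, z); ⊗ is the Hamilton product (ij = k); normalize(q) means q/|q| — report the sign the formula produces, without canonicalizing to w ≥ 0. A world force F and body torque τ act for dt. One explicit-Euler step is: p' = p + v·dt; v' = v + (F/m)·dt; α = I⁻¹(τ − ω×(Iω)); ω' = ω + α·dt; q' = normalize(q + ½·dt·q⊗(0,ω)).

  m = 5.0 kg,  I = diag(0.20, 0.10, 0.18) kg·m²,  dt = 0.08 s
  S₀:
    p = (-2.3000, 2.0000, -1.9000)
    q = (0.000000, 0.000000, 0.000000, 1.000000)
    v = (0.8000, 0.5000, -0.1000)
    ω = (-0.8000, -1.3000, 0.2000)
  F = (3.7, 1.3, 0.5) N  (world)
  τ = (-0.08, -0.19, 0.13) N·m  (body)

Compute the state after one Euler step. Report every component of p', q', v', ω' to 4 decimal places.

a = F/m = (0.7400, 0.2600, 0.1000)
new position p' = (-2.2360, 2.0400, -1.9080)
v' = v + a·dt = (0.8592, 0.5208, -0.0920)
α = I⁻¹(τ − ω×Iω) = (-0.2960, -1.8680, 1.3000)
ω' = ω + α·dt = (-0.8237, -1.4494, 0.3040)
2q̇ = q⊗(0,ω) = (-0.2000000, 1.3000000, -0.8000000, 0.0000000)
updated quaternion q' = (-0.0080, 0.0519, -0.0319, 0.9981)

p' = (-2.2360, 2.0400, -1.9080)
q' = (-0.0080, 0.0519, -0.0319, 0.9981)
v' = (0.8592, 0.5208, -0.0920)
ω' = (-0.8237, -1.4494, 0.3040)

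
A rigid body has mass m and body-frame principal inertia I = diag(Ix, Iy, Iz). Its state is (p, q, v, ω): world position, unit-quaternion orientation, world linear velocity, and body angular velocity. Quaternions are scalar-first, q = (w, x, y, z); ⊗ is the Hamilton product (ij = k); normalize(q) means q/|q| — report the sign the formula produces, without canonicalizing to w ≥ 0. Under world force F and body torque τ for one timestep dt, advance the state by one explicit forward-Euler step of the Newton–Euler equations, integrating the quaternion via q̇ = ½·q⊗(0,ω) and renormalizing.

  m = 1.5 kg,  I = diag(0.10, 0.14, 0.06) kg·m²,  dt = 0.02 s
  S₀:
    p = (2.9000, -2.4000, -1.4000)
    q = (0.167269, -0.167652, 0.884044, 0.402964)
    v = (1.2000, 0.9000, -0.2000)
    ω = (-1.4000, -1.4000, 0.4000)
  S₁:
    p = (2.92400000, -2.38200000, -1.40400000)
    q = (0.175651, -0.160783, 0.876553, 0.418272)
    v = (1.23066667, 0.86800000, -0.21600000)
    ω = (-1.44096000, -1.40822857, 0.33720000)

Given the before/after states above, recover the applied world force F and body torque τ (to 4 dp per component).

Δv = v₁−v₀ = (0.03066667, -0.03200000, -0.01600000)
applied force F = (2.3000, -2.4000, -1.2000)
rate change Δω = (-0.04096000, -0.00822857, -0.06280000)
ω₀×(Iω₀) = (0.0448, -0.0224, 0.0784)
applied torque τ = (-0.1600, -0.0800, -0.1100)

F = (2.3000, -2.4000, -1.2000)
τ = (-0.1600, -0.0800, -0.1100)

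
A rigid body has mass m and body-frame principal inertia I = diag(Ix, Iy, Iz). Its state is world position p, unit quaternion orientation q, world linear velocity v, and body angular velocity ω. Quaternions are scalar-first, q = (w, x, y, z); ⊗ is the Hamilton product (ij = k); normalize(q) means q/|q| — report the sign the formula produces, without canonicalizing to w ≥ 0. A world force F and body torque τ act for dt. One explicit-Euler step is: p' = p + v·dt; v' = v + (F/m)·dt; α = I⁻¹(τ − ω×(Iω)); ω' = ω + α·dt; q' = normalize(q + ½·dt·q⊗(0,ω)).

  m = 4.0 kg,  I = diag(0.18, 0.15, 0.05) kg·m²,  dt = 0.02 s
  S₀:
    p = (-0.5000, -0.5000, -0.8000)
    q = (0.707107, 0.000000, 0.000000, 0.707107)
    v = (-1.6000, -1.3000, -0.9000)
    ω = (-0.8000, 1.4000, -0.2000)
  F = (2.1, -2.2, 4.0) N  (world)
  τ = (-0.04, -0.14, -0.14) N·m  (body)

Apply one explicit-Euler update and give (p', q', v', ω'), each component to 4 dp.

gyro term ω×Iω = (0.0280, 0.0208, 0.0336)
angular accel α = (-0.3778, -1.0720, -3.4720)
ω + α·dt = (-0.8076, 1.3786, -0.2694)
q⊗(0,ω) = (0.1414214, -1.5556354, 0.4242642, -0.1414214)
updated quaternion q' = (0.7084, -0.0156, 0.0042, 0.7056)
new position p' = (-0.5320, -0.5260, -0.8180)
new velocity v' = (-1.5895, -1.3110, -0.8800)

p' = (-0.5320, -0.5260, -0.8180)
q' = (0.7084, -0.0156, 0.0042, 0.7056)
v' = (-1.5895, -1.3110, -0.8800)
ω' = (-0.8076, 1.3786, -0.2694)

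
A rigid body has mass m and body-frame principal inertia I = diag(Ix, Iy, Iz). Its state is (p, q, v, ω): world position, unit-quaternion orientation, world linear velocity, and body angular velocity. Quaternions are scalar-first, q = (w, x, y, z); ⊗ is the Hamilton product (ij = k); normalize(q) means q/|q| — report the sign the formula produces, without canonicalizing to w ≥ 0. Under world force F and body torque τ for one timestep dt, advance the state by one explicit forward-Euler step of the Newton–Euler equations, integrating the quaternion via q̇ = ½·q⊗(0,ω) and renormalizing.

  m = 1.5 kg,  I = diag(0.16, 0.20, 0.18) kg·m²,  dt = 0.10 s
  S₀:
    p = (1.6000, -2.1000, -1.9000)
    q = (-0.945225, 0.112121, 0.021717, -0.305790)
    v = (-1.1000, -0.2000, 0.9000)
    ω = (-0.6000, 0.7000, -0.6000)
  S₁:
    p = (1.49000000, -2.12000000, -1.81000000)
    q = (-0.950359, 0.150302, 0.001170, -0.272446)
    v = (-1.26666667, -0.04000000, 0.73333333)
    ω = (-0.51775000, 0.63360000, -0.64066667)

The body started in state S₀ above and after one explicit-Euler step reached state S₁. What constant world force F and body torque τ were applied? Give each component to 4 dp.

F = (-2.5000, 2.4000, -2.5000)
τ = (0.1400, -0.1400, -0.0900)

v₁ − v₀ = (-0.16666667, 0.16000000, -0.16666667)
F = m·Δv/dt = (-2.5000, 2.4000, -2.5000)
rate change Δω = (0.08225000, -0.06640000, -0.04066667)
applied torque τ = (0.1400, -0.1400, -0.0900)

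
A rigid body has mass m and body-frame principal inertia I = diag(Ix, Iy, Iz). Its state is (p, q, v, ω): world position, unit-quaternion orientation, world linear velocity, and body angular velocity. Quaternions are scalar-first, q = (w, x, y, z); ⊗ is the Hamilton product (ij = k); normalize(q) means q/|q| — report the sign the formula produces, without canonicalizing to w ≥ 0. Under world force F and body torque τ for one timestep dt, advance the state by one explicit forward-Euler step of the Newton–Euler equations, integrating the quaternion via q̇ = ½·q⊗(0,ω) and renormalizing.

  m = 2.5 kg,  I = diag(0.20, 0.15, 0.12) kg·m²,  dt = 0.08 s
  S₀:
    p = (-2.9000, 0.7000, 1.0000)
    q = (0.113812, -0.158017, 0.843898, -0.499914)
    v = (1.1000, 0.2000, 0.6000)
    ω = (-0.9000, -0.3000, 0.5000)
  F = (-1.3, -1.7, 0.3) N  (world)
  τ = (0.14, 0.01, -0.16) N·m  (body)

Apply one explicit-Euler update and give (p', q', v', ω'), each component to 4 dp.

p' = (-2.8120, 0.7160, 1.0480)
q' = (0.1281, -0.1511, 0.8629, -0.4649)
v' = (1.0584, 0.1456, 0.6096)
ω' = (-0.8458, -0.2755, 0.4023)

a = F/m = (-0.5200, -0.6800, 0.1200)
new position p' = (-2.8120, 0.7160, 1.0480)
new velocity v' = (1.0584, 0.1456, 0.6096)
ω×(Iω) gyroscopic = (0.0045, -0.0360, -0.0135)
angular accel α = (0.6775, 0.3067, -1.2208)
ω + α·dt = (-0.8458, -0.2755, 0.4023)
q⊗(0,ω) = (0.3609111, 0.1695440, 0.4947875, 0.8638193)
updated quaternion q' = (0.1281, -0.1511, 0.8629, -0.4649)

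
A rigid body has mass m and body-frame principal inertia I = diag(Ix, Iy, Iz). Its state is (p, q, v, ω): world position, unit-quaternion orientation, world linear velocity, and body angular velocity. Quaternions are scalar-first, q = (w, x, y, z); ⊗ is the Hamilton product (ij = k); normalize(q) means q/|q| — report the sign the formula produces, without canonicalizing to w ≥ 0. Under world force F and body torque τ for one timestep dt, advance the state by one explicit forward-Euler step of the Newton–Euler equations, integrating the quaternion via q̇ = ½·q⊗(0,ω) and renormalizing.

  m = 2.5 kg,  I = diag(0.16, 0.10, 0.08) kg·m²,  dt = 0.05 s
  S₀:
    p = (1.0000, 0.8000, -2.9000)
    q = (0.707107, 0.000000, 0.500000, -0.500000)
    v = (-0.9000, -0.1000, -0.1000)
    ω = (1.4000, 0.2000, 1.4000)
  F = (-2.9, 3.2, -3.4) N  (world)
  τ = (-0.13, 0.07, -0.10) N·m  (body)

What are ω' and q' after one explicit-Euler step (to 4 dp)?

ω' = (1.3611, 0.1566, 1.3480)
q' = (0.7212, 0.0447, 0.4854, -0.4921)

gyro term ω×Iω = (-0.0056, 0.1568, -0.0168)
α = I⁻¹(τ − ω×Iω) = (-0.7775, -0.8680, -1.0400)
new body rate ω' = (1.3611, 0.1566, 1.3480)
q⊗(0,ω) = (0.6000000, 1.7899498, -0.5585786, 0.2899498)
updated quaternion q' = (0.7212, 0.0447, 0.4854, -0.4921)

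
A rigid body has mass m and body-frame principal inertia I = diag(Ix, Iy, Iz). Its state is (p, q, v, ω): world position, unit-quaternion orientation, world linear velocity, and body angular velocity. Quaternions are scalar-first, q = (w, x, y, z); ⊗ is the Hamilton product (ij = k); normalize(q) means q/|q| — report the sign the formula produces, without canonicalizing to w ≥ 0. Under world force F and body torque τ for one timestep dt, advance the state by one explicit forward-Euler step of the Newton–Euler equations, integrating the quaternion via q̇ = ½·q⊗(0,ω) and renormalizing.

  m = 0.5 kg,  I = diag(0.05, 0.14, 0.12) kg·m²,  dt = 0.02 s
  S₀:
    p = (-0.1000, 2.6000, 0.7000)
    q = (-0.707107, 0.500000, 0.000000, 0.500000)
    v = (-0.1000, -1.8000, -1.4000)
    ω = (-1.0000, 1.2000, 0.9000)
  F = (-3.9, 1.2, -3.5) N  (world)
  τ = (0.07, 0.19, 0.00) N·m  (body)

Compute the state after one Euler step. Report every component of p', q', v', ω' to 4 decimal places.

new position p' = (-0.1020, 2.5640, 0.6720)
v + (F/m)dt = (-0.2560, -1.7520, -1.5400)
angular accel α = (1.8320, 0.9071, 0.9000)
ω + α·dt = (-0.9634, 1.2181, 0.9180)
q⊗(0,ω) = (0.0500000, 0.1071070, -1.7985284, -0.0363963)
q' = normalize(q + ½dt·q⊗(0,ω)) = (-0.7065, 0.5010, -0.0180, 0.4996)

p' = (-0.1020, 2.5640, 0.6720)
q' = (-0.7065, 0.5010, -0.0180, 0.4996)
v' = (-0.2560, -1.7520, -1.5400)
ω' = (-0.9634, 1.2181, 0.9180)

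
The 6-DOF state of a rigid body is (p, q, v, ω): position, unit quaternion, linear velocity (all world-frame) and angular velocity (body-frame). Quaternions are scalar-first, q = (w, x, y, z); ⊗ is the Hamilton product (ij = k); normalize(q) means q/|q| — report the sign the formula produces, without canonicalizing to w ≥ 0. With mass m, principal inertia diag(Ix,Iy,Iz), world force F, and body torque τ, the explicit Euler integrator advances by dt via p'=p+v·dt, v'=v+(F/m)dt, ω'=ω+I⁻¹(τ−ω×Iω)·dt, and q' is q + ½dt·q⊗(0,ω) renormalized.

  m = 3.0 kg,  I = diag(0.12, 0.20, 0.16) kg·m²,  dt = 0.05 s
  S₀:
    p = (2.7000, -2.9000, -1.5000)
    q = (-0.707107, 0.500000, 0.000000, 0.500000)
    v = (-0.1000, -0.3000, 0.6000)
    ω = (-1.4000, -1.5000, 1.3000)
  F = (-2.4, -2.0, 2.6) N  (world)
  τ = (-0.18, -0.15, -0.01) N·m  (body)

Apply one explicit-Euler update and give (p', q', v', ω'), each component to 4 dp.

p' = (2.6950, -2.9150, -1.4700)
q' = (-0.7046, 0.5425, -0.0072, 0.4574)
v' = (-0.1400, -0.3333, 0.6433)
ω' = (-1.5075, -1.5557, 1.2444)

a = F/m = (-0.8000, -0.6667, 0.8667)
new position p' = (2.6950, -2.9150, -1.4700)
new velocity v' = (-0.1400, -0.3333, 0.6433)
ω×(Iω) gyroscopic = (0.0780, 0.0728, 0.1680)
α = I⁻¹(τ − ω×Iω) = (-2.1500, -1.1140, -1.1125)
ω + α·dt = (-1.5075, -1.5557, 1.2444)
2q̇ = q⊗(0,ω) = (0.0500000, 1.7399498, -0.2893395, -1.6692391)
updated quaternion q' = (-0.7046, 0.5425, -0.0072, 0.4574)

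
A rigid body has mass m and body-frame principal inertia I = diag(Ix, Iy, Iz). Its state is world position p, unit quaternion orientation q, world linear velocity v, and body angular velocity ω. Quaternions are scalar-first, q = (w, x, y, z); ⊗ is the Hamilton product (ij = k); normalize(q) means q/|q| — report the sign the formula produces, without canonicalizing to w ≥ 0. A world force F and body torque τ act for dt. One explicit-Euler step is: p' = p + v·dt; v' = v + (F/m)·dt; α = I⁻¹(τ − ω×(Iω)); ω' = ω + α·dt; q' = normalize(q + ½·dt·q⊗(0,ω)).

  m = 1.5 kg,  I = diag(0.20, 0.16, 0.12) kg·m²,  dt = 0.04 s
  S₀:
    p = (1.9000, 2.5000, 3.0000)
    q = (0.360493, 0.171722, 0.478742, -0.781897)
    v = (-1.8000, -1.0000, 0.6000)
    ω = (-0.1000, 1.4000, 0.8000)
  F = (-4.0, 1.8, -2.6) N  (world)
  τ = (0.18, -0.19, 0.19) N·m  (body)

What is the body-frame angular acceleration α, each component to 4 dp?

precession coupling ω×(Iω) = (-0.0448, -0.0064, 0.0056)
α = I⁻¹(τ − ω×Iω) = (1.1240, -1.1475, 1.5367)

α = (1.1240, -1.1475, 1.5367)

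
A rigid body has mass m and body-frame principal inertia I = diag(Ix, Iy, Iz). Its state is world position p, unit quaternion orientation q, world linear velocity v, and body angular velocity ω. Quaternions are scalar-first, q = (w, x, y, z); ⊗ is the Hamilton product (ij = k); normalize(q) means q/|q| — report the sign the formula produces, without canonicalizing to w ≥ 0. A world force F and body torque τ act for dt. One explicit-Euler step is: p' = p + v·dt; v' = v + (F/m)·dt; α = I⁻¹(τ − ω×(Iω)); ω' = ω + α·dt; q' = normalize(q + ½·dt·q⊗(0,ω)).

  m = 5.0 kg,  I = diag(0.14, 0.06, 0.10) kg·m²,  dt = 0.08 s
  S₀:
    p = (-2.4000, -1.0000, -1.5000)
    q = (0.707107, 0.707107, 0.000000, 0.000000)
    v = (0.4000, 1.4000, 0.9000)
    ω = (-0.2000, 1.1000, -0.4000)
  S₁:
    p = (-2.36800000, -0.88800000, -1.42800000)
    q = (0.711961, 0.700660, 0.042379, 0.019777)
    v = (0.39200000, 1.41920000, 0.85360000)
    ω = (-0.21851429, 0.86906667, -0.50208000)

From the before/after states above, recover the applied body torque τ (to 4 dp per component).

Δω = ω₁−ω₀ = (-0.01851429, -0.23093333, -0.10208000)
ω₀×(Iω₀) = (-0.0176, 0.0032, 0.0176)
applied torque τ = (-0.0500, -0.1700, -0.1100)

τ = (-0.0500, -0.1700, -0.1100)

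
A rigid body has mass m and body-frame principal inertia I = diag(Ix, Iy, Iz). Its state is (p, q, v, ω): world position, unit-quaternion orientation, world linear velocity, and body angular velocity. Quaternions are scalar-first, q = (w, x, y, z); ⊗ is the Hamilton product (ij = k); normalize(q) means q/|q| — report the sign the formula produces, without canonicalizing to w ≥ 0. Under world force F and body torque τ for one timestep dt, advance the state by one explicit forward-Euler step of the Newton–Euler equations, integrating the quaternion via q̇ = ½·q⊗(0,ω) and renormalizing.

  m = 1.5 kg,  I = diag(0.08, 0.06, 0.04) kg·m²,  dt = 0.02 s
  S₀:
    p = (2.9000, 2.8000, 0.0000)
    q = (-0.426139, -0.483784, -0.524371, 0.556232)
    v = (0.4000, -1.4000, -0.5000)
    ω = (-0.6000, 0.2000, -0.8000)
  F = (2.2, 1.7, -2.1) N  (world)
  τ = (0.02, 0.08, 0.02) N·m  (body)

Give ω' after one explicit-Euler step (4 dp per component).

precession coupling ω×(Iω) = (0.0032, 0.0192, 0.0024)
angular accel α = (0.2100, 1.0133, 0.4400)
ω + α·dt = (-0.5958, 0.2203, -0.7912)

ω' = (-0.5958, 0.2203, -0.7912)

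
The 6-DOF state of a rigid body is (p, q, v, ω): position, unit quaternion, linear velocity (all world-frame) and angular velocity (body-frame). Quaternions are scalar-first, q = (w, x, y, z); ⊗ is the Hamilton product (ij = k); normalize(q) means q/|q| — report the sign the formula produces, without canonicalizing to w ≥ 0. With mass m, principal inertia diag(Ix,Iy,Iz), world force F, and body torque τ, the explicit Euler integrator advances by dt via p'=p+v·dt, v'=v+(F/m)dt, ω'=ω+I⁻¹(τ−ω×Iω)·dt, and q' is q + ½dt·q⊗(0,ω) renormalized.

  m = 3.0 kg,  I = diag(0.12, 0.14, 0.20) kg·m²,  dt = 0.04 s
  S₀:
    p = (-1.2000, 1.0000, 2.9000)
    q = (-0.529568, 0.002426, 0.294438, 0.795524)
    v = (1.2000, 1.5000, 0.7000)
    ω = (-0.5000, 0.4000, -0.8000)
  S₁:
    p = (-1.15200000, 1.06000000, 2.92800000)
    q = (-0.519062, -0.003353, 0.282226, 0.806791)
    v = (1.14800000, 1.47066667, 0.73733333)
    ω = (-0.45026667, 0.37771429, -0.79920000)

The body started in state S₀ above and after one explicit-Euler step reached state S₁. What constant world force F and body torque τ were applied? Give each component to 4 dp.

velocity change Δv = (-0.05200000, -0.02933333, 0.03733333)
m·(v₁−v₀)/dt = (-3.9000, -2.2000, 2.8000)
ω₁ − ω₀ = (0.04973333, -0.02228571, 0.00080000)
gyro term ω₀×Iω₀ = (-0.0192, -0.0320, -0.0040)
applied torque τ = (0.1300, -0.1100, 0.0000)

F = (-3.9000, -2.2000, 2.8000)
τ = (0.1300, -0.1100, 0.0000)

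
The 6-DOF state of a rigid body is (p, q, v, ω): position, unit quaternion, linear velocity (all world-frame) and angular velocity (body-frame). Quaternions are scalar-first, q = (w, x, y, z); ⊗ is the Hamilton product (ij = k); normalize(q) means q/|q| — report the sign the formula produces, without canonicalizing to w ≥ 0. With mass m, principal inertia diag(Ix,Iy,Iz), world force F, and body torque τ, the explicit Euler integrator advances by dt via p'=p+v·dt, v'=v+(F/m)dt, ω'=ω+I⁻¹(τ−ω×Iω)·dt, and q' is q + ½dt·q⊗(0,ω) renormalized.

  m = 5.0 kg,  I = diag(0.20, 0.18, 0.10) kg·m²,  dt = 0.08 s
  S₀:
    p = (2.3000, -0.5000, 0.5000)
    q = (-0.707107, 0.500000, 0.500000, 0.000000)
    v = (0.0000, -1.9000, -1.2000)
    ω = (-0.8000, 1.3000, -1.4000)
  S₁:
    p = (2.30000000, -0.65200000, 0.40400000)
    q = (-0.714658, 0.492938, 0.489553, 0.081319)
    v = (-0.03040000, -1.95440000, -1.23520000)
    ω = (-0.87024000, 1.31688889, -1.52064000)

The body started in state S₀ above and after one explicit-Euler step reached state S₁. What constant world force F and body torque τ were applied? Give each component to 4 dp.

velocity change Δv = (-0.03040000, -0.05440000, -0.03520000)
F = m·Δv/dt = (-1.9000, -3.4000, -2.2000)
Δω = ω₁−ω₀ = (-0.07024000, 0.01688889, -0.12064000)
applied torque τ = (-0.0300, 0.1500, -0.1300)

F = (-1.9000, -3.4000, -2.2000)
τ = (-0.0300, 0.1500, -0.1300)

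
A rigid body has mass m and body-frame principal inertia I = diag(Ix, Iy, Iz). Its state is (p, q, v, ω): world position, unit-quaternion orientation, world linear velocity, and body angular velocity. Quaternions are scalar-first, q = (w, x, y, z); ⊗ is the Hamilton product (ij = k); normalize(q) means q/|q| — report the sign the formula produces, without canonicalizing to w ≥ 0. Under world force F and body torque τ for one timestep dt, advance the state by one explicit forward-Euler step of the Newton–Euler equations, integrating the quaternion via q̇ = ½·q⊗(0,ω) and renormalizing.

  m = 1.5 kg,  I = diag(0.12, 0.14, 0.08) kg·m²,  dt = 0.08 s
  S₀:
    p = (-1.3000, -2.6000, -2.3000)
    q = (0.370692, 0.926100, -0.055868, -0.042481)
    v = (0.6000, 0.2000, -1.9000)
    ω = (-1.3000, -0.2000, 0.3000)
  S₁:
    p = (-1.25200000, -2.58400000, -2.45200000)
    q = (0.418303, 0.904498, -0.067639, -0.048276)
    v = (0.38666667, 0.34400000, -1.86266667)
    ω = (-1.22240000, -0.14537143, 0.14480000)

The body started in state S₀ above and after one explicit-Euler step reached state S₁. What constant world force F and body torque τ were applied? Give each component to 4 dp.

rate change Δω = (0.07760000, 0.05462857, -0.15520000)
τ = I·(Δω/dt) + ω₀×(Iω₀) = (0.1200, 0.0800, -0.1500)
velocity change Δv = (-0.21333333, 0.14400000, 0.03733333)
applied force F = (-4.0000, 2.7000, 0.7000)

F = (-4.0000, 2.7000, 0.7000)
τ = (0.1200, 0.0800, -0.1500)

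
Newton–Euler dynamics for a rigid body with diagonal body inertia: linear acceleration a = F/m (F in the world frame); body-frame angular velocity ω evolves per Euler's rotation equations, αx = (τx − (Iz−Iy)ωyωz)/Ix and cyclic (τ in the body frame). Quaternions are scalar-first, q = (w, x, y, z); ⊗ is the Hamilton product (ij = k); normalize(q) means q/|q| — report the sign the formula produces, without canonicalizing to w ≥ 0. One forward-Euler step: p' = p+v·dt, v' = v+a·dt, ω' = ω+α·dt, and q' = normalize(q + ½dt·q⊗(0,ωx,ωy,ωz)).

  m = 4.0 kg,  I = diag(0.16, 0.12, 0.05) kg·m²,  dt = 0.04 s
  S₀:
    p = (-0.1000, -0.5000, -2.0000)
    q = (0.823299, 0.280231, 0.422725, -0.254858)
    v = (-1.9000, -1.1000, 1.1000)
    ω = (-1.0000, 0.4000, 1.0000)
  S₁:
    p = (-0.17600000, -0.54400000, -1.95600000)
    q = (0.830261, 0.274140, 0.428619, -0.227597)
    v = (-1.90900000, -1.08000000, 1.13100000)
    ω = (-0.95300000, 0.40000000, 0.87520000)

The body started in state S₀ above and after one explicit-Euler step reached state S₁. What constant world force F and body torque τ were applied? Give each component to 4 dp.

F = (-0.9000, 2.0000, 3.1000)
τ = (0.1600, -0.1100, -0.1400)

v₁ − v₀ = (-0.00900000, 0.02000000, 0.03100000)
m·(v₁−v₀)/dt = (-0.9000, 2.0000, 3.1000)
rate change Δω = (0.04700000, 0.00000000, -0.12480000)
I·α + gyro = (0.1600, -0.1100, -0.1400)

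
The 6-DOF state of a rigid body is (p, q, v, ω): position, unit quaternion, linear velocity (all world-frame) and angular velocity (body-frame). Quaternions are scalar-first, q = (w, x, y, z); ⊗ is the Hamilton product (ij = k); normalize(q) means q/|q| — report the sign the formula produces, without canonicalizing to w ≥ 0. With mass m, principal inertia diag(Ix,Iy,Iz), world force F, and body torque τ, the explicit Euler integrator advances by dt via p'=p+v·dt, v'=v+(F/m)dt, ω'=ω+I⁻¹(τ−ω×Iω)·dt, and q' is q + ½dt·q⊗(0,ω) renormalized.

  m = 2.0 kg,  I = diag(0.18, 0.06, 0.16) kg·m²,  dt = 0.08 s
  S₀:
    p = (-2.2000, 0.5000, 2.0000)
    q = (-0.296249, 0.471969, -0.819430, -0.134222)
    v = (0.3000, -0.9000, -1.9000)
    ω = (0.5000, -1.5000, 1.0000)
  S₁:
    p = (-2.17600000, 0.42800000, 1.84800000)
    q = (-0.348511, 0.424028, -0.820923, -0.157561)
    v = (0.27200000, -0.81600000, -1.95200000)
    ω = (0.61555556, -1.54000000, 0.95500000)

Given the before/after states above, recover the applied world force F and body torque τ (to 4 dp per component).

Δω = ω₁−ω₀ = (0.11555556, -0.04000000, -0.04500000)
ω₀×(Iω₀) = (-0.1500, 0.0100, 0.0900)
I·α + gyro = (0.1100, -0.0200, 0.0000)
v₁ − v₀ = (-0.02800000, 0.08400000, -0.05200000)
m·(v₁−v₀)/dt = (-0.7000, 2.1000, -1.3000)

F = (-0.7000, 2.1000, -1.3000)
τ = (0.1100, -0.0200, 0.0000)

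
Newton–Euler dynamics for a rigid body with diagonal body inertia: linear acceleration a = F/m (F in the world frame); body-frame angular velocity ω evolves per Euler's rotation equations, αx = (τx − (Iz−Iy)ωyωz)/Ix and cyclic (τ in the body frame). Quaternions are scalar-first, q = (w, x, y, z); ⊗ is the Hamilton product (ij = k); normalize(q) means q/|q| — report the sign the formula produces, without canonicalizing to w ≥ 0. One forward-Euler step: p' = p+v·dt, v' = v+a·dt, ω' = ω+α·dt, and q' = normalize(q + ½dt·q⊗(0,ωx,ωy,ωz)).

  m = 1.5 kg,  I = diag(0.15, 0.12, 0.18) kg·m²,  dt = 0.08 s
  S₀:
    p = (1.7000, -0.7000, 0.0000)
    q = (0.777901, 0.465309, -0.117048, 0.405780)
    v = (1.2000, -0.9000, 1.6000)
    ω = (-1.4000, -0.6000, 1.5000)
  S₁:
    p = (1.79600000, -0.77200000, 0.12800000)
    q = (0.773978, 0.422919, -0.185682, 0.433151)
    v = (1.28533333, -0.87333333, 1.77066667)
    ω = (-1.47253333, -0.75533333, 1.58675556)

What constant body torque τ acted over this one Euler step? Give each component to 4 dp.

τ = (-0.1900, -0.1700, 0.1700)

ω₁ − ω₀ = (-0.07253333, -0.15533333, 0.08675556)
ω₀×(Iω₀) = (-0.0540, 0.0630, -0.0252)
τ = I·(Δω/dt) + ω₀×(Iω₀) = (-0.1900, -0.1700, 0.1700)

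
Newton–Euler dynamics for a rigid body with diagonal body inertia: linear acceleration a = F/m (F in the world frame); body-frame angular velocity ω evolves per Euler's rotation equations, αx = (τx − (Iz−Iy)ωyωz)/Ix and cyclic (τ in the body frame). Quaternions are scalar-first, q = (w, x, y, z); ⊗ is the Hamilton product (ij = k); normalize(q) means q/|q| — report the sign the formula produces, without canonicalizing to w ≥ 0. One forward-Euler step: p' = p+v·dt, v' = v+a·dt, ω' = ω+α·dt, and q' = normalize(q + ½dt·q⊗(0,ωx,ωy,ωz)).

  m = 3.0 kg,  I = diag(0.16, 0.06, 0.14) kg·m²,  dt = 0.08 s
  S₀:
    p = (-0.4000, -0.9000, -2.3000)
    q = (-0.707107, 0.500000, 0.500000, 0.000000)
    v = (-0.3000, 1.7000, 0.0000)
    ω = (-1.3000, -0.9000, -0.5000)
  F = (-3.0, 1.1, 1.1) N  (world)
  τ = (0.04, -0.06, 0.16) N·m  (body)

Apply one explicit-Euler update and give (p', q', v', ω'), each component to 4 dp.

p' = (-0.4240, -0.7640, -2.3000)
q' = (-0.6617, 0.5256, 0.5343, 0.0221)
v' = (-0.3800, 1.7293, 0.0293)
ω' = (-1.2980, -0.9973, -0.3417)

gyro term ω×Iω = (0.0360, 0.0130, -0.1170)
(τ − ω×Iω)/I = (0.0250, -1.2167, 1.9786)
new body rate ω' = (-1.2980, -0.9973, -0.3417)
q⊗(0,ω) = (1.1000000, 0.6692391, 0.8863963, 0.5535535)
q + ½dt·q⊗(0,ω), renormalized = (-0.6617, 0.5256, 0.5343, 0.0221)
new position p' = (-0.4240, -0.7640, -2.3000)
new velocity v' = (-0.3800, 1.7293, 0.0293)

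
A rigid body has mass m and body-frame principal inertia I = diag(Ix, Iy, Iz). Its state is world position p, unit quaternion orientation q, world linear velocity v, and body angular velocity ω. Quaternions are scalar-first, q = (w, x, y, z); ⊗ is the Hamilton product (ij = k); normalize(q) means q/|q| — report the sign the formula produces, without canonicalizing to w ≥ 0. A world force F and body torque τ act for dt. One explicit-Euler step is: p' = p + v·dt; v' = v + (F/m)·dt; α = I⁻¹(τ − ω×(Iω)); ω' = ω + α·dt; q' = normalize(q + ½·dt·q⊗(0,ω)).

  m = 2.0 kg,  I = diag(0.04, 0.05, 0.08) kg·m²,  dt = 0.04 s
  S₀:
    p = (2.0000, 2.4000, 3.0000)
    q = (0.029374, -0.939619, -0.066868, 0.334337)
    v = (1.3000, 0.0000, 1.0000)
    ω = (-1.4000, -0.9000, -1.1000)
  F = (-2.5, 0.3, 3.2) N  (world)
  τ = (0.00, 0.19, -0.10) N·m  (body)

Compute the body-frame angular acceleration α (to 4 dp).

precession coupling ω×(Iω) = (0.0297, -0.0616, 0.0126)
α = I⁻¹(τ − ω×Iω) = (-0.7425, 5.0320, -1.4075)

α = (-0.7425, 5.0320, -1.4075)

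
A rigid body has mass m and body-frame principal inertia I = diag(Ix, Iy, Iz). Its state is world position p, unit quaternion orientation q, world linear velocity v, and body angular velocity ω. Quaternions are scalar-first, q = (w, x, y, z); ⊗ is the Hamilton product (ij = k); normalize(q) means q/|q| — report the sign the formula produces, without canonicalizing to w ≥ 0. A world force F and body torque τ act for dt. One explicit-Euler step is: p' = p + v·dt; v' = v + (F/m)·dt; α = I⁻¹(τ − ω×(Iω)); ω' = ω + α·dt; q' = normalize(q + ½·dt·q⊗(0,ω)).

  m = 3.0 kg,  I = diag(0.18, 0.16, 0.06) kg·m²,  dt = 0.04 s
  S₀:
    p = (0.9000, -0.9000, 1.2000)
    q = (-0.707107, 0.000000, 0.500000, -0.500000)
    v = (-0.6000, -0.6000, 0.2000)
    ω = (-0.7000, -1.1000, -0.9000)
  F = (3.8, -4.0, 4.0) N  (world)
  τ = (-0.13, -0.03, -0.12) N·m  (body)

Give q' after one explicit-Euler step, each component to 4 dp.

q' = (-0.7048, -0.0101, 0.5223, -0.4800)

q⊗(0,ω) = (0.1000000, -0.5050251, 1.1278177, 0.9863963)
updated quaternion q' = (-0.7048, -0.0101, 0.5223, -0.4800)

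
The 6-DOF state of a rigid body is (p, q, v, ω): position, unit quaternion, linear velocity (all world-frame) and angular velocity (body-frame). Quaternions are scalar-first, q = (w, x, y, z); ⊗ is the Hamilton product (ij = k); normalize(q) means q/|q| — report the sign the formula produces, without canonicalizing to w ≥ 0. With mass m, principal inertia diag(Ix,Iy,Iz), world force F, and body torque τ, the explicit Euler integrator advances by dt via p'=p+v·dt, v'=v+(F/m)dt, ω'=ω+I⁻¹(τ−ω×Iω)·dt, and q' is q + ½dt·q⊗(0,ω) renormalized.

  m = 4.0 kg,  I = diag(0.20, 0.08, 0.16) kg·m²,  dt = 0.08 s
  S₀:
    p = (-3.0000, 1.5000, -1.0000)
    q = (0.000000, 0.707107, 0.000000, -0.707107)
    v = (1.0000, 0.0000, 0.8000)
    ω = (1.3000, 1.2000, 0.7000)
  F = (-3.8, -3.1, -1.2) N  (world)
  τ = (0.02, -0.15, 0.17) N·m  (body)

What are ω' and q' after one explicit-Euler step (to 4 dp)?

(τ − ω×Iω)/I = (-0.2360, -2.3300, 2.2325)
new body rate ω' = (1.2811, 1.0136, 0.8786)
Hamilton product q⊗(0,ω) = (-0.4242642, 0.8485284, -1.4142140, 0.8485284)
updated quaternion q' = (-0.0169, 0.7389, -0.0564, -0.6712)

ω' = (1.2811, 1.0136, 0.8786)
q' = (-0.0169, 0.7389, -0.0564, -0.6712)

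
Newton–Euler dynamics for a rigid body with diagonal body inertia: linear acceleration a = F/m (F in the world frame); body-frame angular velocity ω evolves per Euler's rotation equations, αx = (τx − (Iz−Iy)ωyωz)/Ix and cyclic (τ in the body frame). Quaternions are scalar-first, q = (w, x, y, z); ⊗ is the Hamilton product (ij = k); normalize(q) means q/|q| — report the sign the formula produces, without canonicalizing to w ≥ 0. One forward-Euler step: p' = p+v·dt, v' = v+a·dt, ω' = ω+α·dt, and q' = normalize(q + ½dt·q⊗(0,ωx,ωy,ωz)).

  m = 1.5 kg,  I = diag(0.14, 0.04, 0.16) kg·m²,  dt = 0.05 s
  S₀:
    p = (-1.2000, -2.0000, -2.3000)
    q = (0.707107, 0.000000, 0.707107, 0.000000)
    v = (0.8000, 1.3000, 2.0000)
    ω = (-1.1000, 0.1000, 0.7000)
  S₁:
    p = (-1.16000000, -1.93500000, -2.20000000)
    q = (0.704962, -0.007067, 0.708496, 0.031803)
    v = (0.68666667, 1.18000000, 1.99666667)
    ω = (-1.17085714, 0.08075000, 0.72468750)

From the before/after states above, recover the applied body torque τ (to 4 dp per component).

rate change Δω = (-0.07085714, -0.01925000, 0.02468750)
gyro term ω₀×Iω₀ = (0.0084, 0.0154, 0.0110)
applied torque τ = (-0.1900, 0.0000, 0.0900)

τ = (-0.1900, 0.0000, 0.0900)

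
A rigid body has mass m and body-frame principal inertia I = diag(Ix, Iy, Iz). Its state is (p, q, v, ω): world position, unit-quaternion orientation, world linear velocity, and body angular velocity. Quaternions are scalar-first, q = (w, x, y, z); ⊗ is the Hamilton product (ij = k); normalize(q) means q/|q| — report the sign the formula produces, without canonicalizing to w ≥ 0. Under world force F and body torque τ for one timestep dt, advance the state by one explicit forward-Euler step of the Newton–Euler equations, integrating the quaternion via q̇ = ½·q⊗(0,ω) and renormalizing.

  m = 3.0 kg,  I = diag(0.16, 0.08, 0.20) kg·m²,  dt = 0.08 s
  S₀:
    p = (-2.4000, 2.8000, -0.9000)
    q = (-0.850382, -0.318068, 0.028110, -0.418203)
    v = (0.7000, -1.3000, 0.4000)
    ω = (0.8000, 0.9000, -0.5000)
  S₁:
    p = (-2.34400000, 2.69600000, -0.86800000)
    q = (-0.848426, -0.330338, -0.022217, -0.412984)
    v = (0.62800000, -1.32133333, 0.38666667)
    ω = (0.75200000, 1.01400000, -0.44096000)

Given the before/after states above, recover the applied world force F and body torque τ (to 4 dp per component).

F = (-2.7000, -0.8000, -0.5000)
τ = (-0.1500, 0.1300, 0.0900)

velocity change Δv = (-0.07200000, -0.02133333, -0.01333333)
m·(v₁−v₀)/dt = (-2.7000, -0.8000, -0.5000)
rate change Δω = (-0.04800000, 0.11400000, 0.05904000)
I·α + gyro = (-0.1500, 0.1300, 0.0900)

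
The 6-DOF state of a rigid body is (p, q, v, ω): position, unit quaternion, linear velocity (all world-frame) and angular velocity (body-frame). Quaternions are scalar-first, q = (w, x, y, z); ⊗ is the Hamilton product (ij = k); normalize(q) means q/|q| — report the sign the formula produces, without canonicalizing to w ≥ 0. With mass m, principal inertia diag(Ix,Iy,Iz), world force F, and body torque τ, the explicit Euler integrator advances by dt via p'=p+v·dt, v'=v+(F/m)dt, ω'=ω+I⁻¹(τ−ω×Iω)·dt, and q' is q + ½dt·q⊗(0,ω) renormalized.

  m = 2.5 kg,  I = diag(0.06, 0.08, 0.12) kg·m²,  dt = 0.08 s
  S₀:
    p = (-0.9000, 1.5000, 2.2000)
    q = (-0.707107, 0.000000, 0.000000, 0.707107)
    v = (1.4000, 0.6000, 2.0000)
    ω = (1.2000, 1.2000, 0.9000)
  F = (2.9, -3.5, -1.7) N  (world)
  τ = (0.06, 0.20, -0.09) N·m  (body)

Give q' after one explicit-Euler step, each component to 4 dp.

q⊗(0,ω) = (-0.6363963, -1.6970568, 0.0000000, -0.6363963)
q + ½dt·q⊗(0,ω), renormalized = (-0.7304, -0.0677, 0.0000, 0.6796)

q' = (-0.7304, -0.0677, 0.0000, 0.6796)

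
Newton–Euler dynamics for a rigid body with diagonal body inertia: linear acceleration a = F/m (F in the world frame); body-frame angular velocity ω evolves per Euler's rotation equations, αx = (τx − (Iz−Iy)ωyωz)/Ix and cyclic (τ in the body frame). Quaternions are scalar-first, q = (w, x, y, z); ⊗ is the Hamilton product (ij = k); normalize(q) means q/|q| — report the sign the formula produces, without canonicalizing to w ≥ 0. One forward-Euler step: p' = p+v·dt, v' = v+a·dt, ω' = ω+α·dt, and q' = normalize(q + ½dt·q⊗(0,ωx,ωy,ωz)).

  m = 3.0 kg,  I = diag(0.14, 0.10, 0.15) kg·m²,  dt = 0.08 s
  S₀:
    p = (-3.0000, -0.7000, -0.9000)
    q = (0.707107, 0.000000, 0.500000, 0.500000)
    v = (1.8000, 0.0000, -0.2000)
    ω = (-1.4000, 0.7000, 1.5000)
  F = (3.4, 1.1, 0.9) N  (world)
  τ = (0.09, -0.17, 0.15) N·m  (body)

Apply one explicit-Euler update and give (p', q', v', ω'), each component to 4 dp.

ω×(Iω) gyroscopic = (0.0525, 0.0210, 0.0392)
α = I⁻¹(τ − ω×Iω) = (0.2679, -1.9100, 0.7387)
ω' = ω + α·dt = (-1.3786, 0.5472, 1.5591)
q⊗(0,ω) = (-1.1000000, -0.5899498, -0.2050251, 1.7606605)
q' = normalize(q + ½dt·q⊗(0,ω)) = (0.6606, -0.0235, 0.4900, 0.5683)
p + v·dt = (-2.8560, -0.7000, -0.9160)
v + (F/m)dt = (1.8907, 0.0293, -0.1760)

p' = (-2.8560, -0.7000, -0.9160)
q' = (0.6606, -0.0235, 0.4900, 0.5683)
v' = (1.8907, 0.0293, -0.1760)
ω' = (-1.3786, 0.5472, 1.5591)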